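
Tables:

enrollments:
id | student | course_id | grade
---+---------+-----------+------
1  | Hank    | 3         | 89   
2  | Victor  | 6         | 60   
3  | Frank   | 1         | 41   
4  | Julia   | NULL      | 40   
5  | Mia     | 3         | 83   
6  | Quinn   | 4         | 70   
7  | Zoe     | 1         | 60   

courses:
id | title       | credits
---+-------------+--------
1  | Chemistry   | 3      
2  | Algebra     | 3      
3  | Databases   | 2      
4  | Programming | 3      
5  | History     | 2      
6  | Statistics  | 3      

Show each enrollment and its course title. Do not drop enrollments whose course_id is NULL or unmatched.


LEFT JOIN keeps every row from enrollments (the left table); where course_id has no match in courses, the course columns become NULL. Walk through each enrollment:
  - enrollment 1 (Hank): course_id=3 -> matches Databases
  - enrollment 2 (Victor): course_id=6 -> matches Statistics
  - enrollment 3 (Frank): course_id=1 -> matches Chemistry
  - enrollment 4 (Julia): course_id=NULL, no match -> kept with NULL
  - enrollment 5 (Mia): course_id=3 -> matches Databases
  - enrollment 6 (Quinn): course_id=4 -> matches Programming
  - enrollment 7 (Zoe): course_id=1 -> matches Chemistry
All 7 rows appear; 1 has NULL course.

SQL:
SELECT a.student, b.title AS course
FROM enrollments a
LEFT JOIN courses b ON a.course_id = b.id

Result:
student | course     
--------+------------
Hank    | Databases  
Victor  | Statistics 
Frank   | Chemistry  
Julia   | NULL       
Mia     | Databases  
Quinn   | Programming
Zoe     | Chemistry  


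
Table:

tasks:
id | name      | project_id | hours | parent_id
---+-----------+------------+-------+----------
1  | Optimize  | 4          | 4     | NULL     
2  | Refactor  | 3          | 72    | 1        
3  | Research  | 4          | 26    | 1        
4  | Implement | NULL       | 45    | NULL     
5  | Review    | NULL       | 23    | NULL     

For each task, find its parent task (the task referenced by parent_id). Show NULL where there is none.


This is a self-join: tasks is joined to a second copy of itself, matching each row's parent_id to another row's id. Use LEFT JOIN so rows with parent_id=NULL are kept.
  - task 1 (Optimize): parent_id=NULL -> NULL
  - task 2 (Refactor): parent_id=1 -> Optimize
  - task 3 (Research): parent_id=1 -> Optimize
  - task 4 (Implement): parent_id=NULL -> NULL
  - task 5 (Review): parent_id=NULL -> NULL

SQL:
SELECT a.name AS item, b.name AS parent
FROM tasks a
LEFT JOIN tasks b ON a.parent_id = b.id

Result:
item      | parent  
----------+---------
Optimize  | NULL    
Refactor  | Optimize
Research  | Optimize
Implement | NULL    
Review    | NULL    


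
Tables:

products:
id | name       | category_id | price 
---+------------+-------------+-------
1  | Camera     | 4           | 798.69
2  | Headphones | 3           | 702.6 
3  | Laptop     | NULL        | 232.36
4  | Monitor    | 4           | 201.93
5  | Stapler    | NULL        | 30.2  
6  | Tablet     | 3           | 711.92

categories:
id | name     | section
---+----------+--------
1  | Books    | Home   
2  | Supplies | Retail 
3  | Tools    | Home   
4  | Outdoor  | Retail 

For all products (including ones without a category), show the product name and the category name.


LEFT JOIN keeps every row from products (the left table); where category_id has no match in categories, the category columns become NULL. Walk through each product:
  - product 1 (Camera): category_id=4 -> matches Outdoor
  - product 2 (Headphones): category_id=3 -> matches Tools
  - product 3 (Laptop): category_id=NULL, no match -> kept with NULL
  - product 4 (Monitor): category_id=4 -> matches Outdoor
  - product 5 (Stapler): category_id=NULL, no match -> kept with NULL
  - product 6 (Tablet): category_id=3 -> matches Tools
All 6 rows appear; 2 have NULL category.

SQL:
SELECT a.name, b.name AS category
FROM products a
LEFT JOIN categories b ON a.category_id = b.id

Result:
name       | category
-----------+---------
Camera     | Outdoor 
Headphones | Tools   
Laptop     | NULL    
Monitor    | Outdoor 
Stapler    | NULL    
Tablet     | Tools   


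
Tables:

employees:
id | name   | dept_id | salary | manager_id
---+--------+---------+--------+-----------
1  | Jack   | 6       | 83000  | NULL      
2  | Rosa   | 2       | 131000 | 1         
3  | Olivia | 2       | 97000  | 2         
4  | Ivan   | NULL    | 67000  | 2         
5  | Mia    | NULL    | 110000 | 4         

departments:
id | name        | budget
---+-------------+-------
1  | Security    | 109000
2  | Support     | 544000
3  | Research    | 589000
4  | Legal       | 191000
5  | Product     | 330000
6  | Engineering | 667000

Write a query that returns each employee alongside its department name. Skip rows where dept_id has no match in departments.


INNER JOIN keeps only employees rows whose dept_id matches an id in departments. Walk through each employee:
  - employee 1 (Jack): dept_id=6 -> matches Engineering
  - employee 2 (Rosa): dept_id=2 -> matches Support
  - employee 3 (Olivia): dept_id=2 -> matches Support
  - employee 4 (Ivan): dept_id=NULL, no match -> dropped
  - employee 5 (Mia): dept_id=NULL, no match -> dropped
So 2 of 5 rows are dropped.

SQL:
SELECT a.name, b.name AS department
FROM employees a
INNER JOIN departments b ON a.dept_id = b.id

Result:
name   | department 
-------+------------
Jack   | Engineering
Rosa   | Support    
Olivia | Support    


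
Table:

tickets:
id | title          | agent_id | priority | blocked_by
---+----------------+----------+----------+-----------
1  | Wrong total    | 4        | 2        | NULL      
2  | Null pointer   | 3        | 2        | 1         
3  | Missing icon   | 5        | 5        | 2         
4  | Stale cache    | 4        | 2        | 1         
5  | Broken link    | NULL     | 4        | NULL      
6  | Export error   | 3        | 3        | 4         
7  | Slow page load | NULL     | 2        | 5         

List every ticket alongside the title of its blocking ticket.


This is a self-join: tickets is joined to a second copy of itself, matching each row's blocked_by to another row's id. Use LEFT JOIN so rows with blocked_by=NULL are kept.
  - ticket 1 (Wrong total): blocked_by=NULL -> NULL
  - ticket 2 (Null pointer): blocked_by=1 -> Wrong total
  - ticket 3 (Missing icon): blocked_by=2 -> Null pointer
  - ticket 4 (Stale cache): blocked_by=1 -> Wrong total
  - ticket 5 (Broken link): blocked_by=NULL -> NULL
  - ticket 6 (Export error): blocked_by=4 -> Stale cache
  - ticket 7 (Slow page load): blocked_by=5 -> Broken link

SQL:
SELECT a.title AS item, b.title AS blocked_by
FROM tickets a
LEFT JOIN tickets b ON a.blocked_by = b.id

Result:
item           | blocked_by  
---------------+-------------
Wrong total    | NULL        
Null pointer   | Wrong total 
Missing icon   | Null pointer
Stale cache    | Wrong total 
Broken link    | NULL        
Export error   | Stale cache 
Slow page load | Broken link 


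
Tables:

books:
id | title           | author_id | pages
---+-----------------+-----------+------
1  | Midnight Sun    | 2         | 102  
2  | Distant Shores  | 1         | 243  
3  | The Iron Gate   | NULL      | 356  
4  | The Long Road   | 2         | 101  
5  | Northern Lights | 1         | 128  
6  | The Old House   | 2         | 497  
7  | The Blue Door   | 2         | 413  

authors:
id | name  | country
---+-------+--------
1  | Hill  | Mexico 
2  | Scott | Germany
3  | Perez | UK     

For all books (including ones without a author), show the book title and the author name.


LEFT JOIN keeps every row from books (the left table); where author_id has no match in authors, the author columns become NULL. Walk through each book:
  - book 1 (Midnight Sun): author_id=2 -> matches Scott
  - book 2 (Distant Shores): author_id=1 -> matches Hill
  - book 3 (The Iron Gate): author_id=NULL, no match -> kept with NULL
  - book 4 (The Long Road): author_id=2 -> matches Scott
  - book 5 (Northern Lights): author_id=1 -> matches Hill
  - book 6 (The Old House): author_id=2 -> matches Scott
  - book 7 (The Blue Door): author_id=2 -> matches Scott
All 7 rows appear; 1 has NULL author.

SQL:
SELECT a.title, b.name AS author
FROM books a
LEFT JOIN authors b ON a.author_id = b.id

Result:
title           | author
----------------+-------
Midnight Sun    | Scott 
Distant Shores  | Hill  
The Iron Gate   | NULL  
The Long Road   | Scott 
Northern Lights | Hill  
The Old House   | Scott 
The Blue Door   | Scott 


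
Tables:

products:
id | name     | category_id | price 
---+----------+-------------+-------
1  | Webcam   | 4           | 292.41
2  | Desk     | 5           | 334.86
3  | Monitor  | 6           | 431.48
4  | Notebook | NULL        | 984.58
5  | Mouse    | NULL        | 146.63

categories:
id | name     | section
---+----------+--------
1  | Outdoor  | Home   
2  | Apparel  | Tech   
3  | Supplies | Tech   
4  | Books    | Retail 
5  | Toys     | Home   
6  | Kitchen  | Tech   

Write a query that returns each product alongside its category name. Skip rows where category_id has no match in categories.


INNER JOIN keeps only products rows whose category_id matches an id in categories. Walk through each product:
  - product 1 (Webcam): category_id=4 -> matches Books
  - product 2 (Desk): category_id=5 -> matches Toys
  - product 3 (Monitor): category_id=6 -> matches Kitchen
  - product 4 (Notebook): category_id=NULL, no match -> dropped
  - product 5 (Mouse): category_id=NULL, no match -> dropped
So 2 of 5 rows are dropped.

SQL:
SELECT a.name, b.name AS category
FROM products a
INNER JOIN categories b ON a.category_id = b.id

Result:
name    | category
--------+---------
Webcam  | Books   
Desk    | Toys    
Monitor | Kitchen 


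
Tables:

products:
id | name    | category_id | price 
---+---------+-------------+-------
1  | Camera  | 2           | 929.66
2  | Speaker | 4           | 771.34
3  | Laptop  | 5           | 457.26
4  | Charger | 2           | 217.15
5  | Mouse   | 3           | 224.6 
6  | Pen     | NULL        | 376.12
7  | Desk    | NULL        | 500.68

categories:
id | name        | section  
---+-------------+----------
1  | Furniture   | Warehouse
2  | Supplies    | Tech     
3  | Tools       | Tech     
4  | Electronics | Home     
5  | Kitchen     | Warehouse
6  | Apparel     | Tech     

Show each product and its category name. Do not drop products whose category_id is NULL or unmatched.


LEFT JOIN keeps every row from products (the left table); where category_id has no match in categories, the category columns become NULL. Walk through each product:
  - product 1 (Camera): category_id=2 -> matches Supplies
  - product 2 (Speaker): category_id=4 -> matches Electronics
  - product 3 (Laptop): category_id=5 -> matches Kitchen
  - product 4 (Charger): category_id=2 -> matches Supplies
  - product 5 (Mouse): category_id=3 -> matches Tools
  - product 6 (Pen): category_id=NULL, no match -> kept with NULL
  - product 7 (Desk): category_id=NULL, no match -> kept with NULL
All 7 rows appear; 2 have NULL category.

SQL:
SELECT a.name, b.name AS category
FROM products a
LEFT JOIN categories b ON a.category_id = b.id

Result:
name    | category   
--------+------------
Camera  | Supplies   
Speaker | Electronics
Laptop  | Kitchen    
Charger | Supplies   
Mouse   | Tools      
Pen     | NULL       
Desk    | NULL       


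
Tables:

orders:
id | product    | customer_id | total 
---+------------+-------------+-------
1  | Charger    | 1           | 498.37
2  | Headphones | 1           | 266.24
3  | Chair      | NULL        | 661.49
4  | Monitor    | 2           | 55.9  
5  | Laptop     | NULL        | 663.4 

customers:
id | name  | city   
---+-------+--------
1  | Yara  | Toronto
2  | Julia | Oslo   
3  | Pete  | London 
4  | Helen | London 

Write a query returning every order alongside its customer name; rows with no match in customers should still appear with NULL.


LEFT JOIN keeps every row from orders (the left table); where customer_id has no match in customers, the customer columns become NULL. Walk through each order:
  - order 1 (Charger): customer_id=1 -> matches Yara
  - order 2 (Headphones): customer_id=1 -> matches Yara
  - order 3 (Chair): customer_id=NULL, no match -> kept with NULL
  - order 4 (Monitor): customer_id=2 -> matches Julia
  - order 5 (Laptop): customer_id=NULL, no match -> kept with NULL
All 5 rows appear; 2 have NULL customer.

SQL:
SELECT a.product, b.name AS customer
FROM orders a
LEFT JOIN customers b ON a.customer_id = b.id

Result:
product    | customer
-----------+---------
Charger    | Yara    
Headphones | Yara    
Chair      | NULL    
Monitor    | Julia   
Laptop     | NULL    


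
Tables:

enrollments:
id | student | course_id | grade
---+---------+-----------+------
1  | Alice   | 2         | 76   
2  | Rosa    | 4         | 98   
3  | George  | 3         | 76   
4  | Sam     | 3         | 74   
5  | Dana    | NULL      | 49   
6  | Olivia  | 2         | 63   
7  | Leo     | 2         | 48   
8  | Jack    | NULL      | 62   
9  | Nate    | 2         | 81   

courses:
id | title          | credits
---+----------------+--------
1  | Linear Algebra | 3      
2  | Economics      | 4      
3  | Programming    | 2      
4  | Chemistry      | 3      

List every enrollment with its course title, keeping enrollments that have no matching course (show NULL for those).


LEFT JOIN keeps every row from enrollments (the left table); where course_id has no match in courses, the course columns become NULL. Walk through each enrollment:
  - enrollment 1 (Alice): course_id=2 -> matches Economics
  - enrollment 2 (Rosa): course_id=4 -> matches Chemistry
  - enrollment 3 (George): course_id=3 -> matches Programming
  - enrollment 4 (Sam): course_id=3 -> matches Programming
  - enrollment 5 (Dana): course_id=NULL, no match -> kept with NULL
  - enrollment 6 (Olivia): course_id=2 -> matches Economics
  - enrollment 7 (Leo): course_id=2 -> matches Economics
  - enrollment 8 (Jack): course_id=NULL, no match -> kept with NULL
  - enrollment 9 (Nate): course_id=2 -> matches Economics
All 9 rows appear; 2 have NULL course.

SQL:
SELECT a.student, b.title AS course
FROM enrollments a
LEFT JOIN courses b ON a.course_id = b.id

Result:
student | course     
--------+------------
Alice   | Economics  
Rosa    | Chemistry  
George  | Programming
Sam     | Programming
Dana    | NULL       
Olivia  | Economics  
Leo     | Economics  
Jack    | NULL       
Nate    | Economics  


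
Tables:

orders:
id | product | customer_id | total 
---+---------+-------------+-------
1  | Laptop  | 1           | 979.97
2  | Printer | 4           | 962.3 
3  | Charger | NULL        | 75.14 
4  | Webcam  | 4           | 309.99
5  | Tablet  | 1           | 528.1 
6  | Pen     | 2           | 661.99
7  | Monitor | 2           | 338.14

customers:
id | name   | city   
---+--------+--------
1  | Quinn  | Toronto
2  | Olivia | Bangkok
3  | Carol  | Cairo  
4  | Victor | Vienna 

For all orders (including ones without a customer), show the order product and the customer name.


LEFT JOIN keeps every row from orders (the left table); where customer_id has no match in customers, the customer columns become NULL. Walk through each order:
  - order 1 (Laptop): customer_id=1 -> matches Quinn
  - order 2 (Printer): customer_id=4 -> matches Victor
  - order 3 (Charger): customer_id=NULL, no match -> kept with NULL
  - order 4 (Webcam): customer_id=4 -> matches Victor
  - order 5 (Tablet): customer_id=1 -> matches Quinn
  - order 6 (Pen): customer_id=2 -> matches Olivia
  - order 7 (Monitor): customer_id=2 -> matches Olivia
All 7 rows appear; 1 has NULL customer.

SQL:
SELECT a.product, b.name AS customer
FROM orders a
LEFT JOIN customers b ON a.customer_id = b.id

Result:
product | customer
--------+---------
Laptop  | Quinn   
Printer | Victor  
Charger | NULL    
Webcam  | Victor  
Tablet  | Quinn   
Pen     | Olivia  
Monitor | Olivia  


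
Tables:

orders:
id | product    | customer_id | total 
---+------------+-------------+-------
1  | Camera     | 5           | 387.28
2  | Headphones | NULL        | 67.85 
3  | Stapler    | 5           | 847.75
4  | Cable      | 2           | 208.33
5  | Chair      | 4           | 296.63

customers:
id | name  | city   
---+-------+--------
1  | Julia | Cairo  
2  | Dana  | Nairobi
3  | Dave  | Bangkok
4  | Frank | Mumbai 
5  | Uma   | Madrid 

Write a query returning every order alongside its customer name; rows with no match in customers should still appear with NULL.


LEFT JOIN keeps every row from orders (the left table); where customer_id has no match in customers, the customer columns become NULL. Walk through each order:
  - order 1 (Camera): customer_id=5 -> matches Uma
  - order 2 (Headphones): customer_id=NULL, no match -> kept with NULL
  - order 3 (Stapler): customer_id=5 -> matches Uma
  - order 4 (Cable): customer_id=2 -> matches Dana
  - order 5 (Chair): customer_id=4 -> matches Frank
All 5 rows appear; 1 has NULL customer.

SQL:
SELECT a.product, b.name AS customer
FROM orders a
LEFT JOIN customers b ON a.customer_id = b.id

Result:
product    | customer
-----------+---------
Camera     | Uma     
Headphones | NULL    
Stapler    | Uma     
Cable      | Dana    
Chair      | Frank   


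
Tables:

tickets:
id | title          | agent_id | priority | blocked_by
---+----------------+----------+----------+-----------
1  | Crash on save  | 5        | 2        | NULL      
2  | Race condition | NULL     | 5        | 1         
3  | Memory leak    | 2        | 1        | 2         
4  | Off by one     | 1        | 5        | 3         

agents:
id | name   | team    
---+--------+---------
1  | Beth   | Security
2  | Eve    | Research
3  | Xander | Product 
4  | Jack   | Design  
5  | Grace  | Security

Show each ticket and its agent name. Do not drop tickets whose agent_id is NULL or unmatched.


LEFT JOIN keeps every row from tickets (the left table); where agent_id has no match in agents, the agent columns become NULL. Walk through each ticket:
  - ticket 1 (Crash on save): agent_id=5 -> matches Grace
  - ticket 2 (Race condition): agent_id=NULL, no match -> kept with NULL
  - ticket 3 (Memory leak): agent_id=2 -> matches Eve
  - ticket 4 (Off by one): agent_id=1 -> matches Beth
All 4 rows appear; 1 has NULL agent.

SQL:
SELECT a.title, b.name AS agent
FROM tickets a
LEFT JOIN agents b ON a.agent_id = b.id

Result:
title          | agent
---------------+------
Crash on save  | Grace
Race condition | NULL 
Memory leak    | Eve  
Off by one     | Beth 


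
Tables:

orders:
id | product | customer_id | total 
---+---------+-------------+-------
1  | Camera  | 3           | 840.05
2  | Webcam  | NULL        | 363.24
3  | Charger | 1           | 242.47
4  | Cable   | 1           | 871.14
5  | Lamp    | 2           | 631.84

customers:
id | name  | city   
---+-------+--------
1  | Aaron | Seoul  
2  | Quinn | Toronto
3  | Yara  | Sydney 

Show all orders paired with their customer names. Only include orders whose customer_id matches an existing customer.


INNER JOIN keeps only orders rows whose customer_id matches an id in customers. Walk through each order:
  - order 1 (Camera): customer_id=3 -> matches Yara
  - order 2 (Webcam): customer_id=NULL, no match -> dropped
  - order 3 (Charger): customer_id=1 -> matches Aaron
  - order 4 (Cable): customer_id=1 -> matches Aaron
  - order 5 (Lamp): customer_id=2 -> matches Quinn
So 1 of 5 rows is dropped.

SQL:
SELECT a.product, b.name AS customer
FROM orders a
INNER JOIN customers b ON a.customer_id = b.id

Result:
product | customer
--------+---------
Camera  | Yara    
Charger | Aaron   
Cable   | Aaron   
Lamp    | Quinn   


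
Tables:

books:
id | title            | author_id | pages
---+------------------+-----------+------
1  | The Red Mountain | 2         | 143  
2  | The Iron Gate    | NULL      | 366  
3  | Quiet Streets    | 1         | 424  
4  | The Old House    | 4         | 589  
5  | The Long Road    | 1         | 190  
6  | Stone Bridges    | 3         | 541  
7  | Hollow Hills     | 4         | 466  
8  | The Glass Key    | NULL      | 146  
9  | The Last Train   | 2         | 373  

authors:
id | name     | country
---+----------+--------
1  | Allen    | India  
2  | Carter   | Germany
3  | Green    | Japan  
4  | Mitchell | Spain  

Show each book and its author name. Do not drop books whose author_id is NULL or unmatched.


LEFT JOIN keeps every row from books (the left table); where author_id has no match in authors, the author columns become NULL. Walk through each book:
  - book 1 (The Red Mountain): author_id=2 -> matches Carter
  - book 2 (The Iron Gate): author_id=NULL, no match -> kept with NULL
  - book 3 (Quiet Streets): author_id=1 -> matches Allen
  - book 4 (The Old House): author_id=4 -> matches Mitchell
  - book 5 (The Long Road): author_id=1 -> matches Allen
  - book 6 (Stone Bridges): author_id=3 -> matches Green
  - book 7 (Hollow Hills): author_id=4 -> matches Mitchell
  - book 8 (The Glass Key): author_id=NULL, no match -> kept with NULL
  - book 9 (The Last Train): author_id=2 -> matches Carter
All 9 rows appear; 2 have NULL author.

SQL:
SELECT a.title, b.name AS author
FROM books a
LEFT JOIN authors b ON a.author_id = b.id

Result:
title            | author  
-----------------+---------
The Red Mountain | Carter  
The Iron Gate    | NULL    
Quiet Streets    | Allen   
The Old House    | Mitchell
The Long Road    | Allen   
Stone Bridges    | Green   
Hollow Hills     | Mitchell
The Glass Key    | NULL    
The Last Train   | Carter  


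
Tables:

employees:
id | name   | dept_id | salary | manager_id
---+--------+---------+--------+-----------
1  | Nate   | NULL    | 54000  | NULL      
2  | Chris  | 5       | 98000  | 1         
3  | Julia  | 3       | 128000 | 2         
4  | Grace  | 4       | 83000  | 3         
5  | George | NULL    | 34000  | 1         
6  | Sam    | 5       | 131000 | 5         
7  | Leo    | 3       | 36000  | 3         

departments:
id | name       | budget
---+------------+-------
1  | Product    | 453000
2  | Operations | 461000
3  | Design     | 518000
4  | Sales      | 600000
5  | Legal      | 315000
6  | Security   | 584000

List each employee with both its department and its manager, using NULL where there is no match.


Two LEFT JOINs from the same base table employees: one to departments via dept_id, one to employees itself via manager_id. Both are LEFT so every employee is preserved.
Match against departments:
  - employee 1 (Nate): dept_id=NULL, no match -> kept with NULL
  - employee 2 (Chris): dept_id=5 -> matches Legal
  - employee 3 (Julia): dept_id=3 -> matches Design
  - employee 4 (Grace): dept_id=4 -> matches Sales
  - employee 5 (George): dept_id=NULL, no match -> kept with NULL
  - employee 6 (Sam): dept_id=5 -> matches Legal
  - employee 7 (Leo): dept_id=3 -> matches Design
Match against employees (self):
  - employee 1 (Nate): manager_id=NULL -> NULL
  - employee 2 (Chris): manager_id=1 -> Nate
  - employee 3 (Julia): manager_id=2 -> Chris
  - employee 4 (Grace): manager_id=3 -> Julia
  - employee 5 (George): manager_id=1 -> Nate
  - employee 6 (Sam): manager_id=5 -> George
  - employee 7 (Leo): manager_id=3 -> Julia

SQL:
SELECT a.name, b.name AS department, c.name AS manager
FROM employees a
LEFT JOIN departments b ON a.dept_id = b.id
LEFT JOIN employees c ON a.manager_id = c.id

Result:
name   | department | manager
-------+------------+--------
Nate   | NULL       | NULL   
Chris  | Legal      | Nate   
Julia  | Design     | Chris  
Grace  | Sales      | Julia  
George | NULL       | Nate   
Sam    | Legal      | George 
Leo    | Design     | Julia  


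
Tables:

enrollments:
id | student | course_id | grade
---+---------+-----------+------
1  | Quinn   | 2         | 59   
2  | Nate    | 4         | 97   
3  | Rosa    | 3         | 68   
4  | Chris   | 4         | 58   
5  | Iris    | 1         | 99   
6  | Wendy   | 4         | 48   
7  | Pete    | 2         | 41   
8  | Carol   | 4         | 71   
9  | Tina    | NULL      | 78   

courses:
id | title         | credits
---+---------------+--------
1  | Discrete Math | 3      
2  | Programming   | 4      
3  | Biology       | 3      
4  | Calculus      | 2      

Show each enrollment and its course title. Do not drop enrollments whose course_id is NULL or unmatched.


LEFT JOIN keeps every row from enrollments (the left table); where course_id has no match in courses, the course columns become NULL. Walk through each enrollment:
  - enrollment 1 (Quinn): course_id=2 -> matches Programming
  - enrollment 2 (Nate): course_id=4 -> matches Calculus
  - enrollment 3 (Rosa): course_id=3 -> matches Biology
  - enrollment 4 (Chris): course_id=4 -> matches Calculus
  - enrollment 5 (Iris): course_id=1 -> matches Discrete Math
  - enrollment 6 (Wendy): course_id=4 -> matches Calculus
  - enrollment 7 (Pete): course_id=2 -> matches Programming
  - enrollment 8 (Carol): course_id=4 -> matches Calculus
  - enrollment 9 (Tina): course_id=NULL, no match -> kept with NULL
All 9 rows appear; 1 has NULL course.

SQL:
SELECT a.student, b.title AS course
FROM enrollments a
LEFT JOIN courses b ON a.course_id = b.id

Result:
student | course       
--------+--------------
Quinn   | Programming  
Nate    | Calculus     
Rosa    | Biology      
Chris   | Calculus     
Iris    | Discrete Math
Wendy   | Calculus     
Pete    | Programming  
Carol   | Calculus     
Tina    | NULL         


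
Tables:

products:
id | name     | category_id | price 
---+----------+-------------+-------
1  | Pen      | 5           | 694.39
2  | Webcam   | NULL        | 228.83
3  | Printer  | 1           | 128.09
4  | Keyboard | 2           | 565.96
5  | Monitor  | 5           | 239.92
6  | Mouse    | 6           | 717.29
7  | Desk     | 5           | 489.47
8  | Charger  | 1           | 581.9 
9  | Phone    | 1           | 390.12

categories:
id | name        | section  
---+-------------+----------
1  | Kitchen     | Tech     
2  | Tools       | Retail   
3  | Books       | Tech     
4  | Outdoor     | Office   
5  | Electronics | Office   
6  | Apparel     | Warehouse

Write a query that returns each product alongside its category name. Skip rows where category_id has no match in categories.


INNER JOIN keeps only products rows whose category_id matches an id in categories. Walk through each product:
  - product 1 (Pen): category_id=5 -> matches Electronics
  - product 2 (Webcam): category_id=NULL, no match -> dropped
  - product 3 (Printer): category_id=1 -> matches Kitchen
  - product 4 (Keyboard): category_id=2 -> matches Tools
  - product 5 (Monitor): category_id=5 -> matches Electronics
  - product 6 (Mouse): category_id=6 -> matches Apparel
  - product 7 (Desk): category_id=5 -> matches Electronics
  - product 8 (Charger): category_id=1 -> matches Kitchen
  - product 9 (Phone): category_id=1 -> matches Kitchen
So 1 of 9 rows is dropped.

SQL:
SELECT a.name, b.name AS category
FROM products a
INNER JOIN categories b ON a.category_id = b.id

Result:
name     | category   
---------+------------
Pen      | Electronics
Printer  | Kitchen    
Keyboard | Tools      
Monitor  | Electronics
Mouse    | Apparel    
Desk     | Electronics
Charger  | Kitchen    
Phone    | Kitchen    


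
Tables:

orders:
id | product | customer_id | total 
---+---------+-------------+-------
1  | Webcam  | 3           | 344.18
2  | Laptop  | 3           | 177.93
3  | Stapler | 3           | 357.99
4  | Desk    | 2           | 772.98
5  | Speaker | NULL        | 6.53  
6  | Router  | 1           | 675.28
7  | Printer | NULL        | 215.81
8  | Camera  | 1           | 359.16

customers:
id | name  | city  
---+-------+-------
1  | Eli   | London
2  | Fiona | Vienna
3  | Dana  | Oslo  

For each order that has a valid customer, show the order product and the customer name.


INNER JOIN keeps only orders rows whose customer_id matches an id in customers. Walk through each order:
  - order 1 (Webcam): customer_id=3 -> matches Dana
  - order 2 (Laptop): customer_id=3 -> matches Dana
  - order 3 (Stapler): customer_id=3 -> matches Dana
  - order 4 (Desk): customer_id=2 -> matches Fiona
  - order 5 (Speaker): customer_id=NULL, no match -> dropped
  - order 6 (Router): customer_id=1 -> matches Eli
  - order 7 (Printer): customer_id=NULL, no match -> dropped
  - order 8 (Camera): customer_id=1 -> matches Eli
So 2 of 8 rows are dropped.

SQL:
SELECT a.product, b.name AS customer
FROM orders a
INNER JOIN customers b ON a.customer_id = b.id

Result:
product | customer
--------+---------
Webcam  | Dana    
Laptop  | Dana    
Stapler | Dana    
Desk    | Fiona   
Router  | Eli     
Camera  | Eli     


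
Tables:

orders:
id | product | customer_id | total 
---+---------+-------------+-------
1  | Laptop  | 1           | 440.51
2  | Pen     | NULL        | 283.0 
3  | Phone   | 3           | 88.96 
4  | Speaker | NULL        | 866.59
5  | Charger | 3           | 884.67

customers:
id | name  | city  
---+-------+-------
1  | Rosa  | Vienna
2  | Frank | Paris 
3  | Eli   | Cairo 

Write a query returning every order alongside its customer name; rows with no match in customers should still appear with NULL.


LEFT JOIN keeps every row from orders (the left table); where customer_id has no match in customers, the customer columns become NULL. Walk through each order:
  - order 1 (Laptop): customer_id=1 -> matches Rosa
  - order 2 (Pen): customer_id=NULL, no match -> kept with NULL
  - order 3 (Phone): customer_id=3 -> matches Eli
  - order 4 (Speaker): customer_id=NULL, no match -> kept with NULL
  - order 5 (Charger): customer_id=3 -> matches Eli
All 5 rows appear; 2 have NULL customer.

SQL:
SELECT a.product, b.name AS customer
FROM orders a
LEFT JOIN customers b ON a.customer_id = b.id

Result:
product | customer
--------+---------
Laptop  | Rosa    
Pen     | NULL    
Phone   | Eli     
Speaker | NULL    
Charger | Eli     


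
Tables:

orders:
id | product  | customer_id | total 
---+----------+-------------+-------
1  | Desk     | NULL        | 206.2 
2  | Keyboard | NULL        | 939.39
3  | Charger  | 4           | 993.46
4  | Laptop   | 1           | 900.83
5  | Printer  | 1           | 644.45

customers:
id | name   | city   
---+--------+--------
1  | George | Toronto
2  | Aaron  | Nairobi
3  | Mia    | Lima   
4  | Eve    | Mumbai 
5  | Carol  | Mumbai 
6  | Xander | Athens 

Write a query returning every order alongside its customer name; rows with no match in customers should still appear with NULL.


LEFT JOIN keeps every row from orders (the left table); where customer_id has no match in customers, the customer columns become NULL. Walk through each order:
  - order 1 (Desk): customer_id=NULL, no match -> kept with NULL
  - order 2 (Keyboard): customer_id=NULL, no match -> kept with NULL
  - order 3 (Charger): customer_id=4 -> matches Eve
  - order 4 (Laptop): customer_id=1 -> matches George
  - order 5 (Printer): customer_id=1 -> matches George
All 5 rows appear; 2 have NULL customer.

SQL:
SELECT a.product, b.name AS customer
FROM orders a
LEFT JOIN customers b ON a.customer_id = b.id

Result:
product  | customer
---------+---------
Desk     | NULL    
Keyboard | NULL    
Charger  | Eve     
Laptop   | George  
Printer  | George  


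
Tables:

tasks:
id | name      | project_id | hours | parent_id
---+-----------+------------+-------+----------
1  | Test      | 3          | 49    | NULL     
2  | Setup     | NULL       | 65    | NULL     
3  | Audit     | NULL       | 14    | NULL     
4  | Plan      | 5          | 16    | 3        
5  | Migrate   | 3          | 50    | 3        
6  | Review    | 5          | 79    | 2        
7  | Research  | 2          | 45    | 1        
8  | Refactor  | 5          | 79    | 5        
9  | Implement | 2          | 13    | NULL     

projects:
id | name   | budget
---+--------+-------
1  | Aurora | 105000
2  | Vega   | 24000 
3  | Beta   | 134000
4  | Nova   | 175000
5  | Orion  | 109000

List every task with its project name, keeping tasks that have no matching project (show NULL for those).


LEFT JOIN keeps every row from tasks (the left table); where project_id has no match in projects, the project columns become NULL. Walk through each task:
  - task 1 (Test): project_id=3 -> matches Beta
  - task 2 (Setup): project_id=NULL, no match -> kept with NULL
  - task 3 (Audit): project_id=NULL, no match -> kept with NULL
  - task 4 (Plan): project_id=5 -> matches Orion
  - task 5 (Migrate): project_id=3 -> matches Beta
  - task 6 (Review): project_id=5 -> matches Orion
  - task 7 (Research): project_id=2 -> matches Vega
  - task 8 (Refactor): project_id=5 -> matches Orion
  - task 9 (Implement): project_id=2 -> matches Vega
All 9 rows appear; 2 have NULL project.

SQL:
SELECT a.name, b.name AS project
FROM tasks a
LEFT JOIN projects b ON a.project_id = b.id

Result:
name      | project
----------+--------
Test      | Beta   
Setup     | NULL   
Audit     | NULL   
Plan      | Orion  
Migrate   | Beta   
Review    | Orion  
Research  | Vega   
Refactor  | Orion  
Implement | Vega   


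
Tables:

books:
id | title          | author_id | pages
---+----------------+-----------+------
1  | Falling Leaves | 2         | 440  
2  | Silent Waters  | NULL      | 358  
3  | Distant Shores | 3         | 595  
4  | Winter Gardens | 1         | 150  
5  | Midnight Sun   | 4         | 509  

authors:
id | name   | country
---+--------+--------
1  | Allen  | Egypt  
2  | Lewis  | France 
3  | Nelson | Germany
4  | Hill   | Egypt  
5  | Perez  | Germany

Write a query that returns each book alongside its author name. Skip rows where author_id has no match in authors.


INNER JOIN keeps only books rows whose author_id matches an id in authors. Walk through each book:
  - book 1 (Falling Leaves): author_id=2 -> matches Lewis
  - book 2 (Silent Waters): author_id=NULL, no match -> dropped
  - book 3 (Distant Shores): author_id=3 -> matches Nelson
  - book 4 (Winter Gardens): author_id=1 -> matches Allen
  - book 5 (Midnight Sun): author_id=4 -> matches Hill
So 1 of 5 rows is dropped.

SQL:
SELECT a.title, b.name AS author
FROM books a
INNER JOIN authors b ON a.author_id = b.id

Result:
title          | author
---------------+-------
Falling Leaves | Lewis 
Distant Shores | Nelson
Winter Gardens | Allen 
Midnight Sun   | Hill  


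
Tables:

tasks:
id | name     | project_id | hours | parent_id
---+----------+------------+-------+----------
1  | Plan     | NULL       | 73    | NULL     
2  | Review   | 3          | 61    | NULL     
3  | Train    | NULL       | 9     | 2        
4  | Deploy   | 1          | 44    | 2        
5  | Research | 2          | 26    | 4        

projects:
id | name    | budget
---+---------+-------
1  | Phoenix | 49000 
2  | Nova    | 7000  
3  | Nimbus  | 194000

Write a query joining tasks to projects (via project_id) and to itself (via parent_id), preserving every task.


Two LEFT JOINs from the same base table tasks: one to projects via project_id, one to tasks itself via parent_id. Both are LEFT so every task is preserved.
Match against projects:
  - task 1 (Plan): project_id=NULL, no match -> kept with NULL
  - task 2 (Review): project_id=3 -> matches Nimbus
  - task 3 (Train): project_id=NULL, no match -> kept with NULL
  - task 4 (Deploy): project_id=1 -> matches Phoenix
  - task 5 (Research): project_id=2 -> matches Nova
Match against tasks (self):
  - task 1 (Plan): parent_id=NULL -> NULL
  - task 2 (Review): parent_id=NULL -> NULL
  - task 3 (Train): parent_id=2 -> Review
  - task 4 (Deploy): parent_id=2 -> Review
  - task 5 (Research): parent_id=4 -> Deploy

SQL:
SELECT a.name, b.name AS project, c.name AS parent
FROM tasks a
LEFT JOIN projects b ON a.project_id = b.id
LEFT JOIN tasks c ON a.parent_id = c.id

Result:
name     | project | parent
---------+---------+-------
Plan     | NULL    | NULL  
Review   | Nimbus  | NULL  
Train    | NULL    | Review
Deploy   | Phoenix | Review
Research | Nova    | Deploy


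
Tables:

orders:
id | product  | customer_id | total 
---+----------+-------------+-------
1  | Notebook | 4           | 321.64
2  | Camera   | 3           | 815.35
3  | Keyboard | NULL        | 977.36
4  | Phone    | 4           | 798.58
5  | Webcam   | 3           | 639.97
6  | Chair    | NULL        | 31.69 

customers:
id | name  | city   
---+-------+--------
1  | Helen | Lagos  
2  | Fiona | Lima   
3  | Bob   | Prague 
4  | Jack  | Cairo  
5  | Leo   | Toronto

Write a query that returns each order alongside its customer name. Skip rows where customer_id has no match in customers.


INNER JOIN keeps only orders rows whose customer_id matches an id in customers. Walk through each order:
  - order 1 (Notebook): customer_id=4 -> matches Jack
  - order 2 (Camera): customer_id=3 -> matches Bob
  - order 3 (Keyboard): customer_id=NULL, no match -> dropped
  - order 4 (Phone): customer_id=4 -> matches Jack
  - order 5 (Webcam): customer_id=3 -> matches Bob
  - order 6 (Chair): customer_id=NULL, no match -> dropped
So 2 of 6 rows are dropped.

SQL:
SELECT a.product, b.name AS customer
FROM orders a
INNER JOIN customers b ON a.customer_id = b.id

Result:
product  | customer
---------+---------
Notebook | Jack    
Camera   | Bob     
Phone    | Jack    
Webcam   | Bob     


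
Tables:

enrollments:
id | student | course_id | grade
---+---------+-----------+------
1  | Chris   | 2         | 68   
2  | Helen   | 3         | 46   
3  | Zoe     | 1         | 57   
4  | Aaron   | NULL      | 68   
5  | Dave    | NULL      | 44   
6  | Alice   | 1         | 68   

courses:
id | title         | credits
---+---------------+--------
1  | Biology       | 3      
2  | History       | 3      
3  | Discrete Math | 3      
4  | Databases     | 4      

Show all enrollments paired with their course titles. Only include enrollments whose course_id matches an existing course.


INNER JOIN keeps only enrollments rows whose course_id matches an id in courses. Walk through each enrollment:
  - enrollment 1 (Chris): course_id=2 -> matches History
  - enrollment 2 (Helen): course_id=3 -> matches Discrete Math
  - enrollment 3 (Zoe): course_id=1 -> matches Biology
  - enrollment 4 (Aaron): course_id=NULL, no match -> dropped
  - enrollment 5 (Dave): course_id=NULL, no match -> dropped
  - enrollment 6 (Alice): course_id=1 -> matches Biology
So 2 of 6 rows are dropped.

SQL:
SELECT a.student, b.title AS course
FROM enrollments a
INNER JOIN courses b ON a.course_id = b.id

Result:
student | course       
--------+--------------
Chris   | History      
Helen   | Discrete Math
Zoe     | Biology      
Alice   | Biology      


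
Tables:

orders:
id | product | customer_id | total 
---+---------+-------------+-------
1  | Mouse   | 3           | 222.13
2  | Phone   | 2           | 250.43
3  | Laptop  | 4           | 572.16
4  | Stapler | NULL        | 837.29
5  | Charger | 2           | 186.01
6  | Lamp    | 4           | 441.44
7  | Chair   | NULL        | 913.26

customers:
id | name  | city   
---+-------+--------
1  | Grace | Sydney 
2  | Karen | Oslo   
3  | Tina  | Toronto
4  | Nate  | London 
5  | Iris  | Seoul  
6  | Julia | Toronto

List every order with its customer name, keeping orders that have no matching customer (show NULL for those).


LEFT JOIN keeps every row from orders (the left table); where customer_id has no match in customers, the customer columns become NULL. Walk through each order:
  - order 1 (Mouse): customer_id=3 -> matches Tina
  - order 2 (Phone): customer_id=2 -> matches Karen
  - order 3 (Laptop): customer_id=4 -> matches Nate
  - order 4 (Stapler): customer_id=NULL, no match -> kept with NULL
  - order 5 (Charger): customer_id=2 -> matches Karen
  - order 6 (Lamp): customer_id=4 -> matches Nate
  - order 7 (Chair): customer_id=NULL, no match -> kept with NULL
All 7 rows appear; 2 have NULL customer.

SQL:
SELECT a.product, b.name AS customer
FROM orders a
LEFT JOIN customers b ON a.customer_id = b.id

Result:
product | customer
--------+---------
Mouse   | Tina    
Phone   | Karen   
Laptop  | Nate    
Stapler | NULL    
Charger | Karen   
Lamp    | Nate    
Chair   | NULL    


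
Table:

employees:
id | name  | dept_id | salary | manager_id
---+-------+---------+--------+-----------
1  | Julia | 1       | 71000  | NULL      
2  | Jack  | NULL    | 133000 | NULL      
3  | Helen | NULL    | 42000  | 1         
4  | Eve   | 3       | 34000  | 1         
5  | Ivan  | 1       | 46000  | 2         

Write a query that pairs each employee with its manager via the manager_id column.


This is a self-join: employees is joined to a second copy of itself, matching each row's manager_id to another row's id. Use LEFT JOIN so rows with manager_id=NULL are kept.
  - employee 1 (Julia): manager_id=NULL -> NULL
  - employee 2 (Jack): manager_id=NULL -> NULL
  - employee 3 (Helen): manager_id=1 -> Julia
  - employee 4 (Eve): manager_id=1 -> Julia
  - employee 5 (Ivan): manager_id=2 -> Jack

SQL:
SELECT a.name AS item, b.name AS manager
FROM employees a
LEFT JOIN employees b ON a.manager_id = b.id

Result:
item  | manager
------+--------
Julia | NULL   
Jack  | NULL   
Helen | Julia  
Eve   | Julia  
Ivan  | Jack   
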